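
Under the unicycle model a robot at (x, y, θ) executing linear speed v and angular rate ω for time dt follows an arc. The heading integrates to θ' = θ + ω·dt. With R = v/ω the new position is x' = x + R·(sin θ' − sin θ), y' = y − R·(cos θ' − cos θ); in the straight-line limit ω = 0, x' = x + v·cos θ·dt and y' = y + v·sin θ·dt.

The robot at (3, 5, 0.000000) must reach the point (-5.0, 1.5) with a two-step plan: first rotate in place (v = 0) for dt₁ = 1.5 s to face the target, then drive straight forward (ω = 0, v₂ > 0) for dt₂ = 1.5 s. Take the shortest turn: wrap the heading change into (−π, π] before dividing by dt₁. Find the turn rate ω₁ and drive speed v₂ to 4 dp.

ω₁ = -1.8195, v₂ = 5.8214

heading to target = atan2(1.5−5, -5−3) = -2.7292
Δθ = wrap(-2.7292 − 0.0000) = -2.7292; ω₁ = Δθ/dt₁ = -1.8195
distance = √((-5−3)² + (1.5−5)²) = 8.7321; v₂ = distance/dt₂ = 5.8214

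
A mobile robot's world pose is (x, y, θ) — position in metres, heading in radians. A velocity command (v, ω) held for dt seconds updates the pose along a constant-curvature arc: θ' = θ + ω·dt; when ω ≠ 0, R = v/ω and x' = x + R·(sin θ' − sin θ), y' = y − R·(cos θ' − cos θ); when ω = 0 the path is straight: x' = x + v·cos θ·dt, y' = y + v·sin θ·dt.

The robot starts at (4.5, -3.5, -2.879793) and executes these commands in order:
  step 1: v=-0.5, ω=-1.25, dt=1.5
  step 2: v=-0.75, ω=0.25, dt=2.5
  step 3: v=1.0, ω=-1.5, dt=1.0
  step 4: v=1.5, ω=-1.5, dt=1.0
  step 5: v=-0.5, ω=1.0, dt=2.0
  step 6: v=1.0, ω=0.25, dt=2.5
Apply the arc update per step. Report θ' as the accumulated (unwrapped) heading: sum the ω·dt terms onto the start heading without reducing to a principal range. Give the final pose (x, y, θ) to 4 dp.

(6.4297, -2.5990, -4.5048)

step 1: θ'=-4.7548 (R=0.4000) → pose (5.0032, -3.9033, -4.7548)
step 2: θ'=-4.1298 (R=-3.0000) → pose (5.4954, -5.6811, -4.1298)
step 3: θ'=-5.6298 (R=-0.6667) → pose (5.6468, -4.7849, -5.6298)
step 4: θ'=-7.1298 (R=-1.0000) → pose (7.0037, -4.9164, -7.1298)
step 5: θ'=-5.1298 (R=-0.5000) → pose (6.1721, -5.0450, -5.1298)
step 6: θ'=-4.5048 (R=4.0000) → pose (6.4297, -2.5990, -4.5048)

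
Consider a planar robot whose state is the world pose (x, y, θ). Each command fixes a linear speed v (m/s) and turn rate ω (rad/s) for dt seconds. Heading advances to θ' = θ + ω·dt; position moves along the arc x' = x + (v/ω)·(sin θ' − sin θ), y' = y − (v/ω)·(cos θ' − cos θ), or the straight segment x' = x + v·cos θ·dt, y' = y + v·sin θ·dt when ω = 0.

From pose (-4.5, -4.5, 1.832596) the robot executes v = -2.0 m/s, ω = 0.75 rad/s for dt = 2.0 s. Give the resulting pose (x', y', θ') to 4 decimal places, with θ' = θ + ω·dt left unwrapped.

θ' = 1.8326 + 0.75·2.0 = 3.3326
R = v/ω = -2.0/0.75 = -2.6667
x' = -4.5 + -2.6667·(sin 3.3326 − sin 1.8326) = -1.4179
y' = -4.5 − -2.6667·(cos 3.3326 − cos 1.8326) = -6.4280

(-1.4179, -6.4280, 3.3326)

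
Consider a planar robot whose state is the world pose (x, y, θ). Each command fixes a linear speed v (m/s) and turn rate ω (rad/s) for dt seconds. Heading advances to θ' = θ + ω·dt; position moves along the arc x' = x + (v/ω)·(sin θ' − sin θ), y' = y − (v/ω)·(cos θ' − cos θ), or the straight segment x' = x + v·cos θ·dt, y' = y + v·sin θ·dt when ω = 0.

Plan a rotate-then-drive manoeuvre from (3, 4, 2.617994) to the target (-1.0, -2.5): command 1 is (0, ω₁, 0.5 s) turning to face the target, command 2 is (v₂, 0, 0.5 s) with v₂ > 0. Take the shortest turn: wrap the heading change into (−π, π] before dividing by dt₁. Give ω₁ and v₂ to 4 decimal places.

heading to target = atan2(-2.5−4, -1−3) = -2.1225
Δθ = wrap(-2.1225 − 2.6180) = 1.5427; ω₁ = Δθ/dt₁ = 3.0855
distance = √((-1−3)² + (-2.5−4)²) = 7.6322; v₂ = distance/dt₂ = 15.2643

ω₁ = 3.0855, v₂ = 15.2643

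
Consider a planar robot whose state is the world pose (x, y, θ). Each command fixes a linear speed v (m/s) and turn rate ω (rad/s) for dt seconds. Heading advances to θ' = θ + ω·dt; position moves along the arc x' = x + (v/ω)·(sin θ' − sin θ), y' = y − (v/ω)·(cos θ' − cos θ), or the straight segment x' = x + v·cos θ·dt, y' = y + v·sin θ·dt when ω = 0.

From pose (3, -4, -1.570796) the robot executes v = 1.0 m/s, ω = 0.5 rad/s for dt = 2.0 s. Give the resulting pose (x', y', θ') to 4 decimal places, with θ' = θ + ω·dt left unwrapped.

θ' = -1.5708 + 0.5·2.0 = -0.5708
R = v/ω = 1.0/0.5 = 2.0000
x' = 3 + 2.0000·(sin -0.5708 − sin -1.5708) = 3.9194
y' = -4 − 2.0000·(cos -0.5708 − cos -1.5708) = -5.6829

(3.9194, -5.6829, -0.5708)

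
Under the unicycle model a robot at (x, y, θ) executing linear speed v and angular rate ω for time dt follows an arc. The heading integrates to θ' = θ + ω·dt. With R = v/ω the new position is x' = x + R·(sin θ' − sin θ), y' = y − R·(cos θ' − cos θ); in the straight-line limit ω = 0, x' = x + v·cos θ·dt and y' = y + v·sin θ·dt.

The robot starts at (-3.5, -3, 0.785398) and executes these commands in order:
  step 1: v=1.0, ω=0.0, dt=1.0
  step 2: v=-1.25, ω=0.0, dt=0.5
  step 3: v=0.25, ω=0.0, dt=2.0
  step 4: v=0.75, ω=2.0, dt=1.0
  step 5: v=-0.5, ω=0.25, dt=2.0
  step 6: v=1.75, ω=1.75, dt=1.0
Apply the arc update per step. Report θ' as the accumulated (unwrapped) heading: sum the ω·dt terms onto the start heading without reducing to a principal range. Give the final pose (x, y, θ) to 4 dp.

step 1: θ'=0.7854 (straight) → pose (-2.7929, -2.2929, 0.7854)
step 2: θ'=0.7854 (straight) → pose (-3.2348, -2.7348, 0.7854)
step 3: θ'=0.7854 (straight) → pose (-2.8813, -2.3813, 0.7854)
step 4: θ'=2.7854 (R=0.3750) → pose (-3.0157, -1.7647, 2.7854)
step 5: θ'=3.2854 (R=-2.0000) → pose (-2.0316, -1.8695, 3.2854)
step 6: θ'=5.0354 (R=1.0000) → pose (-2.8366, -3.1766, 5.0354)

(-2.8366, -3.1766, 5.0354)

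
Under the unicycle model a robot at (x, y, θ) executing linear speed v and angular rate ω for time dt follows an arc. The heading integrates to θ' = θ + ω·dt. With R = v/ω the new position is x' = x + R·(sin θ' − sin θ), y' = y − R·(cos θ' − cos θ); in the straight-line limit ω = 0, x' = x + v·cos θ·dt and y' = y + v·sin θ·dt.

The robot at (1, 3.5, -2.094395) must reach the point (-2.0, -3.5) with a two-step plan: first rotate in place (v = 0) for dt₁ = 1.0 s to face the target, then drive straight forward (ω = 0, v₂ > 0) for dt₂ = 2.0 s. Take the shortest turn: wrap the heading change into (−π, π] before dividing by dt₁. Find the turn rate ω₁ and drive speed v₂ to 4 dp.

heading to target = atan2(-3.5−3.5, -2−1) = -1.9757
Δθ = wrap(-1.9757 − -2.0944) = 0.1187; ω₁ = Δθ/dt₁ = 0.1187
distance = √((-2−1)² + (-3.5−3.5)²) = 7.6158; v₂ = distance/dt₂ = 3.8079

ω₁ = 0.1187, v₂ = 3.8079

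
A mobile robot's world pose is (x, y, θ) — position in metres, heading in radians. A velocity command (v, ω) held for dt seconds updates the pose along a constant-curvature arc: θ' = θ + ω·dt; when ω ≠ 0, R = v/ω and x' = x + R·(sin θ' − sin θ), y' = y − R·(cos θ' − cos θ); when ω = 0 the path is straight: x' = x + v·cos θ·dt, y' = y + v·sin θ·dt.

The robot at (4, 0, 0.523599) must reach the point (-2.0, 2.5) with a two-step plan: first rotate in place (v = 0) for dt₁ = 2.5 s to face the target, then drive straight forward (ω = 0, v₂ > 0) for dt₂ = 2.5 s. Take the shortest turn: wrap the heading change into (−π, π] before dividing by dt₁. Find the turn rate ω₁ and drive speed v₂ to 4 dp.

heading to target = atan2(2.5−0, -2−4) = 2.7468
Δθ = wrap(2.7468 − 0.5236) = 2.2232; ω₁ = Δθ/dt₁ = 0.8893
distance = √((-2−4)² + (2.5−0)²) = 6.5000; v₂ = distance/dt₂ = 2.6000

ω₁ = 0.8893, v₂ = 2.6000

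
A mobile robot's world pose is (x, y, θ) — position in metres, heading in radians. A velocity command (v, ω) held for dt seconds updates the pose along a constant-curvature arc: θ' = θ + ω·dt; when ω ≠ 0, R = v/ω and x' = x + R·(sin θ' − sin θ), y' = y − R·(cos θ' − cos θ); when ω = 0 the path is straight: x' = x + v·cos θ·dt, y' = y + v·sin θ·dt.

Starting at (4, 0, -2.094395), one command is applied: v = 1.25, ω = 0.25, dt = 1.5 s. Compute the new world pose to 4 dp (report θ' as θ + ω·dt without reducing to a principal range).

θ' = -2.0944 + 0.25·1.5 = -1.7194
R = v/ω = 1.25/0.25 = 5.0000
x' = 4 + 5.0000·(sin -1.7194 − sin -2.0944) = 3.3852
y' = 0 − 5.0000·(cos -1.7194 − cos -2.0944) = -1.7597

(3.3852, -1.7597, -1.7194)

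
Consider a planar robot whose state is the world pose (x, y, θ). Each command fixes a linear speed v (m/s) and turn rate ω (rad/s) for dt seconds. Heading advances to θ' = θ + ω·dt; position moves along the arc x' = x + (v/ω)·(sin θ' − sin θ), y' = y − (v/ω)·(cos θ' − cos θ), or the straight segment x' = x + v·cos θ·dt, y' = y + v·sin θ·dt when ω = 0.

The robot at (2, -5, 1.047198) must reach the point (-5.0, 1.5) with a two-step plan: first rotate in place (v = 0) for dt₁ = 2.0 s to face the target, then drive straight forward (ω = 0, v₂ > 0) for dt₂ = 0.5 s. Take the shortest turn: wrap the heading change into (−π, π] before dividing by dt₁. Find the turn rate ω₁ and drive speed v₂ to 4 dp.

heading to target = atan2(1.5−-5, -5−2) = 2.3932
Δθ = wrap(2.3932 − 1.0472) = 1.3460; ω₁ = Δθ/dt₁ = 0.6730
distance = √((-5−2)² + (1.5−-5)²) = 9.5525; v₂ = distance/dt₂ = 19.1050

ω₁ = 0.6730, v₂ = 19.1050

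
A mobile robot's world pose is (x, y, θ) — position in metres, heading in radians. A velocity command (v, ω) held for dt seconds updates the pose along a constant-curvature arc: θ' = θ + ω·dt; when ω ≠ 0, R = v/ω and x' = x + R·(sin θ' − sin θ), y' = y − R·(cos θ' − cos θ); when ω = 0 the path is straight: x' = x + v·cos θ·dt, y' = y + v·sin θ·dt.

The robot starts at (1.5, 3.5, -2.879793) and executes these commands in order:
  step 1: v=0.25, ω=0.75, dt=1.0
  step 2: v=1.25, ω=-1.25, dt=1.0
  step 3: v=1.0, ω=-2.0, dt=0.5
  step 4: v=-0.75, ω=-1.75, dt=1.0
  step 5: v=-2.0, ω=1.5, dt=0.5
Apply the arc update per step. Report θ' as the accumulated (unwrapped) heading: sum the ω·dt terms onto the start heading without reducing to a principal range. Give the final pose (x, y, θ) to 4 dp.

step 1: θ'=-2.1298 (R=0.3333) → pose (1.3037, 3.3548, -2.1298)
step 2: θ'=-3.3798 (R=-1.0000) → pose (0.2199, 2.9134, -3.3798)
step 3: θ'=-4.3798 (R=-0.5000) → pose (-0.1347, 3.2360, -4.3798)
step 4: θ'=-6.1298 (R=0.4286) → pose (-0.4743, 2.6725, -6.1298)
step 5: θ'=-5.3798 (R=-1.3333) → pose (-1.3178, 2.1801, -5.3798)

(-1.3178, 2.1801, -5.3798)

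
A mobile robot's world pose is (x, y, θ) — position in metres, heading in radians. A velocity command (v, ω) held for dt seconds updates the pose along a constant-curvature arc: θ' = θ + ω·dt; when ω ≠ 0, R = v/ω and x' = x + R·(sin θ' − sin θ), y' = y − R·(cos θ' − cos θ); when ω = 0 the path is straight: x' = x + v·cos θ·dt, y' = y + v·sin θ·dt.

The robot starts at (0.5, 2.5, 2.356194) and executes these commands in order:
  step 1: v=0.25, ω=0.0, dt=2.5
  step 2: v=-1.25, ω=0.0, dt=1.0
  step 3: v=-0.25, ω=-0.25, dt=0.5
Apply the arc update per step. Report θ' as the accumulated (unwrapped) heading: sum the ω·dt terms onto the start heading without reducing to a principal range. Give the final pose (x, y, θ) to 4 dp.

(1.0246, 1.9644, 2.2312)

step 1: θ'=2.3562 (straight) → pose (0.0581, 2.9419, 2.3562)
step 2: θ'=2.3562 (straight) → pose (0.9419, 2.0581, 2.3562)
step 3: θ'=2.2312 (R=1.0000) → pose (1.0246, 1.9644, 2.2312)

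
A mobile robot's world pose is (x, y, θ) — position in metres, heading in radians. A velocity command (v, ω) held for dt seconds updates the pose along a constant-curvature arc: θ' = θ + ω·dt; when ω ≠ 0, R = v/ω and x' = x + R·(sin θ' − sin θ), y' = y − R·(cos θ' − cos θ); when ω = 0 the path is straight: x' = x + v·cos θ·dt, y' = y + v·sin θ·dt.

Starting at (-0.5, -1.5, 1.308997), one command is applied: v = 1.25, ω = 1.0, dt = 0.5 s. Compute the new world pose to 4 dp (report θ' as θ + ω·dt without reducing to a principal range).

(-0.4927, -0.8815, 1.8090)

θ' = 1.3090 + 1.0·0.5 = 1.8090
R = v/ω = 1.25/1.0 = 1.2500
x' = -0.5 + 1.2500·(sin 1.8090 − sin 1.3090) = -0.4927
y' = -1.5 − 1.2500·(cos 1.8090 − cos 1.3090) = -0.8815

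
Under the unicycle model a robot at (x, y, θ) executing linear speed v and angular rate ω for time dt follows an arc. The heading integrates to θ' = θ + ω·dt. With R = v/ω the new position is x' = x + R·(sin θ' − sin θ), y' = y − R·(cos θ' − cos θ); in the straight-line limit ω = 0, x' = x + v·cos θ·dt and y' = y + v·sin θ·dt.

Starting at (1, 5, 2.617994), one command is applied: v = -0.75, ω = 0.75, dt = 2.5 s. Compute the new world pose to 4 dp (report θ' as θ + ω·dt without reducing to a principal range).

θ' = 2.6180 + 0.75·2.5 = 4.4930
R = v/ω = -0.75/0.75 = -1.0000
x' = 1 + -1.0000·(sin 4.4930 − sin 2.6180) = 2.4760
y' = 5 − -1.0000·(cos 4.4930 − cos 2.6180) = 5.6484

(2.4760, 5.6484, 4.4930)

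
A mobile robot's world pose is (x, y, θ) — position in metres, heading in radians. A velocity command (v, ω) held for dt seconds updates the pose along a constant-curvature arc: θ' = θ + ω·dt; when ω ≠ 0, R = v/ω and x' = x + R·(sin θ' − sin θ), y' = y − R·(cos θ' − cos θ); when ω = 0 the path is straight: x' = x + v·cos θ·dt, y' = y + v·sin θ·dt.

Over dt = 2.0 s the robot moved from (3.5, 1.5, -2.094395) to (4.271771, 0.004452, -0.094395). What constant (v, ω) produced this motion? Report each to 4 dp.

v = 1.0000, ω = 1.0000

Δθ = -0.094395 − -2.094395 = 2.000000
ω = Δθ/dt = 2.000000/2.0 = 1.0000
R = −Δy/(cos θ' − cos θ) = 1.0000
v = R·ω = 1.0000·1.0000 = 1.0000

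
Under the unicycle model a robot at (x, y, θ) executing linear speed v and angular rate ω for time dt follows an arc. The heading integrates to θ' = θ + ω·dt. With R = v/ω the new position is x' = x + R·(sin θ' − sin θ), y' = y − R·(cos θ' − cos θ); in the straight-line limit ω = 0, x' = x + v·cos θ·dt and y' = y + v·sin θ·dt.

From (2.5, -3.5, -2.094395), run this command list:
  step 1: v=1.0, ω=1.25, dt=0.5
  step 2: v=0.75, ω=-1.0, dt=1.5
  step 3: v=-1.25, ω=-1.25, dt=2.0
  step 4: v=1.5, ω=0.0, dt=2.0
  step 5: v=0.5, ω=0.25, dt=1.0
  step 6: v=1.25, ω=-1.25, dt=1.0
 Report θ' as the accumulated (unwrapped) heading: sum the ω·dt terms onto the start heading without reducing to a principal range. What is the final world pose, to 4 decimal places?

step 1: θ'=-1.4694 (R=0.8000) → pose (2.3969, -3.9810, -1.4694)
step 2: θ'=-2.9694 (R=-0.7500) → pose (1.7793, -4.7958, -2.9694)
step 3: θ'=-5.4694 (R=1.0000) → pose (2.6775, -6.4678, -5.4694)
step 4: θ'=-5.4694 (straight) → pose (4.7378, -4.2871, -5.4694)
step 5: θ'=-5.2194 (R=2.0000) → pose (5.0324, -3.8847, -5.2194)
step 6: θ'=-6.4694 (R=-1.0000) → pose (6.0917, -3.3876, -6.4694)

(6.0917, -3.3876, -6.4694)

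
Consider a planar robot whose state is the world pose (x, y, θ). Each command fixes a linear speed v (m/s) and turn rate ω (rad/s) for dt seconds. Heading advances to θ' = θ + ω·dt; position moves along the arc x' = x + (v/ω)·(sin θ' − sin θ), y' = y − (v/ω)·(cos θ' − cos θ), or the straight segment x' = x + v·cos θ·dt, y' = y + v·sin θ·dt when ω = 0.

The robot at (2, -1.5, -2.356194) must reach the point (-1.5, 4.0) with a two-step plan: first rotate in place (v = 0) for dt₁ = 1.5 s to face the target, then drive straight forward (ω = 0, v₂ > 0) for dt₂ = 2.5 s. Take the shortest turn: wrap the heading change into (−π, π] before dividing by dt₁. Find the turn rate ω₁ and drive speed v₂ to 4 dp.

ω₁ = -1.1930, v₂ = 2.6077

heading to target = atan2(4−-1.5, -1.5−2) = 2.1375
Δθ = wrap(2.1375 − -2.3562) = -1.7895; ω₁ = Δθ/dt₁ = -1.1930
distance = √((-1.5−2)² + (4−-1.5)²) = 6.5192; v₂ = distance/dt₂ = 2.6077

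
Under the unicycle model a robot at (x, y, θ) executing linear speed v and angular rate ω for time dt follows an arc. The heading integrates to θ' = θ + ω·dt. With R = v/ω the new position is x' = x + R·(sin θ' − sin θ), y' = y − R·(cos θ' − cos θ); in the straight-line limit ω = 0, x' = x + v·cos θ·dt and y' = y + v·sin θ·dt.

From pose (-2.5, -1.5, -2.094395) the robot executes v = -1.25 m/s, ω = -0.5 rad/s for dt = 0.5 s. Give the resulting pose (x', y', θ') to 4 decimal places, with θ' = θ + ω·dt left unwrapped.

θ' = -2.0944 + -0.5·0.5 = -2.3444
R = v/ω = -1.25/-0.5 = 2.5000
x' = -2.5 + 2.5000·(sin -2.3444 − sin -2.0944) = -2.1234
y' = -1.5 − 2.5000·(cos -2.3444 − cos -2.0944) = -1.0032

(-2.1234, -1.0032, -2.3444)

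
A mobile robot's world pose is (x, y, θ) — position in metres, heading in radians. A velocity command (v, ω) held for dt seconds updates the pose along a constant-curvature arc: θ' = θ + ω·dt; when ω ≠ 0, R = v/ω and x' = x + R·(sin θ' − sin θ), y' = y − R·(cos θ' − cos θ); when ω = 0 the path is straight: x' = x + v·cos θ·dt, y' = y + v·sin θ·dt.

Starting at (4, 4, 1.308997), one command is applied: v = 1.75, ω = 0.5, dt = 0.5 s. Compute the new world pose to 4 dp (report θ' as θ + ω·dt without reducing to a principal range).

(4.1190, 4.8646, 1.5590)

θ' = 1.3090 + 0.5·0.5 = 1.5590
R = v/ω = 1.75/0.5 = 3.5000
x' = 4 + 3.5000·(sin 1.5590 − sin 1.3090) = 4.1190
y' = 4 − 3.5000·(cos 1.5590 − cos 1.3090) = 4.8646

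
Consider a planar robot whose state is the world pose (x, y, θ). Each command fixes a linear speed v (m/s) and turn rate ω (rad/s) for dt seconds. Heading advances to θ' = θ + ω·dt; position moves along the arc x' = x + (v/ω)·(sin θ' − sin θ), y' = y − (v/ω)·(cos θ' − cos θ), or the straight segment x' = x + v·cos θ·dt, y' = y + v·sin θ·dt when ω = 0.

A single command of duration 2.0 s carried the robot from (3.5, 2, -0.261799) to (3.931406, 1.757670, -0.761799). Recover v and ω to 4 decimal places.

v = 0.2500, ω = -0.2500

Δθ = -0.761799 − -0.261799 = -0.500000
ω = Δθ/dt = -0.500000/2.0 = -0.2500
R = Δx/(sin θ' − sin θ) = -1.0000
v = R·ω = -1.0000·-0.2500 = 0.2500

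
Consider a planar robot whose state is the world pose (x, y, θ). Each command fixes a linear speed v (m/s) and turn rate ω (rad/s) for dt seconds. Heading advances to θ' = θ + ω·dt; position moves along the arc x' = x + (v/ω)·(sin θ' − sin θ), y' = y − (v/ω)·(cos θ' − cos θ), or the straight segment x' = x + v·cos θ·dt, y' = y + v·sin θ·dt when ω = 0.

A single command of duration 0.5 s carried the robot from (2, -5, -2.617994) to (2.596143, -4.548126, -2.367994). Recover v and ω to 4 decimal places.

v = -1.5000, ω = 0.5000

Δθ = -2.367994 − -2.617994 = 0.250000
ω = Δθ/dt = 0.250000/0.5 = 0.5000
R = Δx/(sin θ' − sin θ) = -3.0000
v = R·ω = -3.0000·0.5000 = -1.5000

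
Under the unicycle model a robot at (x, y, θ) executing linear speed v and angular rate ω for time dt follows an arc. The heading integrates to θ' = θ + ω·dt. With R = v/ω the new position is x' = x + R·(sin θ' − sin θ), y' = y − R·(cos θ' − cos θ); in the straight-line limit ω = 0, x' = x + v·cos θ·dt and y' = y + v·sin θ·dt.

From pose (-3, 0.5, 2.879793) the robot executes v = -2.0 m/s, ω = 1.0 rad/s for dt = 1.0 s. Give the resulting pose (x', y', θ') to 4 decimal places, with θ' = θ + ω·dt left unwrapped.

θ' = 2.8798 + 1.0·1.0 = 3.8798
R = v/ω = -2.0/1.0 = -2.0000
x' = -3 + -2.0000·(sin 3.8798 − sin 2.8798) = -1.1364
y' = 0.5 − -2.0000·(cos 3.8798 − cos 2.8798) = 0.9525

(-1.1364, 0.9525, 3.8798)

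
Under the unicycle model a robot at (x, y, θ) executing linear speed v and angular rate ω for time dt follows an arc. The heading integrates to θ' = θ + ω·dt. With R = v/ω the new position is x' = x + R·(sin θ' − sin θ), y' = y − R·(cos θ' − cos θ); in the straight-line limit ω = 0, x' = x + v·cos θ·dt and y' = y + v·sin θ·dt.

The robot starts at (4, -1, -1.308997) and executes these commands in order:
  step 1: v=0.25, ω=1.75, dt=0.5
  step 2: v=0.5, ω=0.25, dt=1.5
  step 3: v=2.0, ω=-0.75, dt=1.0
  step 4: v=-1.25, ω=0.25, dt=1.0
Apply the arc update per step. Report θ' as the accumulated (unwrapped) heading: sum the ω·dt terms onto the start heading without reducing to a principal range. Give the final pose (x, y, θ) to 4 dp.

step 1: θ'=-0.4340 (R=0.1429) → pose (4.0779, -1.0926, -0.4340)
step 2: θ'=-0.0590 (R=2.0000) → pose (4.8010, -1.2746, -0.0590)
step 3: θ'=-0.8090 (R=-2.6667) → pose (6.5733, -2.0960, -0.8090)
step 4: θ'=-0.5590 (R=-5.0000) → pose (5.6071, -1.3082, -0.5590)

(5.6071, -1.3082, -0.5590)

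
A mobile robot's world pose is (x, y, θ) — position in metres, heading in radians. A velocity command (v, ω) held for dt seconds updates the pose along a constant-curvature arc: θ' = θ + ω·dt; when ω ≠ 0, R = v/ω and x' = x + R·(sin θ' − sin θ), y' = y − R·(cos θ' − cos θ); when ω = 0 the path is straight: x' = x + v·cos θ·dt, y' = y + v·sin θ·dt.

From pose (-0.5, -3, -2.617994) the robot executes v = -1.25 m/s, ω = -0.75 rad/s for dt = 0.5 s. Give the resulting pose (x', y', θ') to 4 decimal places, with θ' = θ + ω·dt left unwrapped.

θ' = -2.6180 + -0.75·0.5 = -2.9930
R = v/ω = -1.25/-0.75 = 1.6667
x' = -0.5 + 1.6667·(sin -2.9930 − sin -2.6180) = 0.0866
y' = -3 − 1.6667·(cos -2.9930 − cos -2.6180) = -2.7951

(0.0866, -2.7951, -2.9930)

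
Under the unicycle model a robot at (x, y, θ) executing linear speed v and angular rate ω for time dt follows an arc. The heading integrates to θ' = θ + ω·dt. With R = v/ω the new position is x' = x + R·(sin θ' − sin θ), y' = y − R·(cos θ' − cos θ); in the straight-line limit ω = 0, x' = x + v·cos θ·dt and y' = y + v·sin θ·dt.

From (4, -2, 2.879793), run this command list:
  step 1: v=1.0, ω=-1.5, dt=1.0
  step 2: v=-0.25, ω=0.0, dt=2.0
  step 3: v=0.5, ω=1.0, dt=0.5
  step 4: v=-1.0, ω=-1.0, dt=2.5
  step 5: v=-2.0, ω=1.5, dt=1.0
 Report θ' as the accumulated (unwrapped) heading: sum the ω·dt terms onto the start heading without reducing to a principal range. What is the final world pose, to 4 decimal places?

step 1: θ'=1.3798 (R=-0.6667) → pose (3.5180, -1.2295, 1.3798)
step 2: θ'=1.3798 (straight) → pose (3.4231, -1.7204, 1.3798)
step 3: θ'=1.8798 (R=0.5000) → pose (3.4085, -1.4734, 1.8798)
step 4: θ'=-0.6202 (R=1.0000) → pose (1.8747, -2.5913, -0.6202)
step 5: θ'=0.8798 (R=-1.3333) → pose (0.0722, -2.8265, 0.8798)

(0.0722, -2.8265, 0.8798)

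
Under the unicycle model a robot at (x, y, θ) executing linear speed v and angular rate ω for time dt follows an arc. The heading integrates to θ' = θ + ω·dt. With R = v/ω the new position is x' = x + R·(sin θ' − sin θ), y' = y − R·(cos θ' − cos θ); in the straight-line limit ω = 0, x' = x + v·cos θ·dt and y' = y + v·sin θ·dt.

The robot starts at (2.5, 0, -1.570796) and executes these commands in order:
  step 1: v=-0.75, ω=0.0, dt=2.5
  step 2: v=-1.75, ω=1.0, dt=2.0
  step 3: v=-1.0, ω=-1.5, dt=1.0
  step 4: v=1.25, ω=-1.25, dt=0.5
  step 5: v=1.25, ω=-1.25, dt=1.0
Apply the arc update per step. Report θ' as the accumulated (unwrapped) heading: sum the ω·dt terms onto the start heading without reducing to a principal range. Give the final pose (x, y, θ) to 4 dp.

(-1.5238, 2.2925, -2.9458)

step 1: θ'=-1.5708 (straight) → pose (2.5000, 1.8750, -1.5708)
step 2: θ'=0.4292 (R=-1.7500) → pose (0.0217, 3.4663, 0.4292)
step 3: θ'=-1.0708 (R=0.6667) → pose (-0.8407, 3.7529, -1.0708)
step 4: θ'=-1.6958 (R=-1.0000) → pose (-0.7261, 3.1488, -1.6958)
step 5: θ'=-2.9458 (R=-1.0000) → pose (-1.5238, 2.2925, -2.9458)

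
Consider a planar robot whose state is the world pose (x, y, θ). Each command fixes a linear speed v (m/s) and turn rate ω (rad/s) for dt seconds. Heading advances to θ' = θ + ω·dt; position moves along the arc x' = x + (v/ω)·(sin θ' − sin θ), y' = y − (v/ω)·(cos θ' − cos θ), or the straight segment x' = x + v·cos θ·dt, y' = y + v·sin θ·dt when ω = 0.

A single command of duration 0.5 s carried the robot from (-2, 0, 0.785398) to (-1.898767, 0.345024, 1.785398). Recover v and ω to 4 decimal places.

v = 0.7500, ω = 2.0000

Δθ = 1.785398 − 0.785398 = 1.000000
ω = Δθ/dt = 1.000000/0.5 = 2.0000
R = −Δy/(cos θ' − cos θ) = 0.3750
v = R·ω = 0.3750·2.0000 = 0.7500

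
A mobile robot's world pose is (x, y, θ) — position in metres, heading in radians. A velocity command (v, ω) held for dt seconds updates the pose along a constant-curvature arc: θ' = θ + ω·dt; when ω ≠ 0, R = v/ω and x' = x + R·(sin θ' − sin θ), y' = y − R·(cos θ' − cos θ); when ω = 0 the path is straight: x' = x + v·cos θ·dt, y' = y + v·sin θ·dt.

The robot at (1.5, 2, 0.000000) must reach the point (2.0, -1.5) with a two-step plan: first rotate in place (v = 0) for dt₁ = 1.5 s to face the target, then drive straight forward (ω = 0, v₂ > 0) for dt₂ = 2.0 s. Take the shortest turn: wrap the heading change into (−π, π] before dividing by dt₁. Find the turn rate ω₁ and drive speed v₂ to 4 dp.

ω₁ = -0.9526, v₂ = 1.7678

heading to target = atan2(-1.5−2, 2−1.5) = -1.4289
Δθ = wrap(-1.4289 − 0.0000) = -1.4289; ω₁ = Δθ/dt₁ = -0.9526
distance = √((2−1.5)² + (-1.5−2)²) = 3.5355; v₂ = distance/dt₂ = 1.7678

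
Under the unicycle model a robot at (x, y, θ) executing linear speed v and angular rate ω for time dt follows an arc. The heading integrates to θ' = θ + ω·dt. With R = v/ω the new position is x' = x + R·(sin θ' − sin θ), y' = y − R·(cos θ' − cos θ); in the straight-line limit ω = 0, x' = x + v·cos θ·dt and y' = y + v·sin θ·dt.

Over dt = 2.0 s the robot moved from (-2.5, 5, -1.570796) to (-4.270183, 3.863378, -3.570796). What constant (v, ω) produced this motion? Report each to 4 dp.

Δθ = -3.570796 − -1.570796 = -2.000000
ω = Δθ/dt = -2.000000/2.0 = -1.0000
R = Δx/(sin θ' − sin θ) = -1.2500
v = R·ω = -1.2500·-1.0000 = 1.2500

v = 1.2500, ω = -1.0000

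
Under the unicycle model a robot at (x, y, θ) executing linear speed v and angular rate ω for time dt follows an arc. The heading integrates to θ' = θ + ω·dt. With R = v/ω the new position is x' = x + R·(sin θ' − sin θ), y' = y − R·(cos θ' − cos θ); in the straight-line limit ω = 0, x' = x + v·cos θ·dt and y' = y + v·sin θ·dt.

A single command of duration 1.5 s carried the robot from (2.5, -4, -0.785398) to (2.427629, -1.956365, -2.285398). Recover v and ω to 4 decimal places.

v = -1.5000, ω = -1.0000

Δθ = -2.285398 − -0.785398 = -1.500000
ω = Δθ/dt = -1.500000/1.5 = -1.0000
R = −Δy/(cos θ' − cos θ) = 1.5000
v = R·ω = 1.5000·-1.0000 = -1.5000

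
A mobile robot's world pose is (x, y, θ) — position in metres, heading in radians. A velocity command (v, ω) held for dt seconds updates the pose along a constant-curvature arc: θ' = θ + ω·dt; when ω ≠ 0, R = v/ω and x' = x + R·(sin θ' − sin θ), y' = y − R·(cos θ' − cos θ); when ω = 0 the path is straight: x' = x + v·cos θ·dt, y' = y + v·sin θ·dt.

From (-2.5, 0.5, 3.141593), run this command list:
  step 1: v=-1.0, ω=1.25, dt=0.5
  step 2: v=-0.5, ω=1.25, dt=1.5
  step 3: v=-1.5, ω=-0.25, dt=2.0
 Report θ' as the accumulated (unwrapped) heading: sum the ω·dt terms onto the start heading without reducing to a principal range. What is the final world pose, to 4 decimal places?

step 1: θ'=3.7666 (R=-0.8000) → pose (-2.0319, 0.6512, 3.7666)
step 2: θ'=5.6416 (R=-0.4000) → pose (-2.0266, 1.2961, 5.6416)
step 3: θ'=5.1416 (R=6.0000) → pose (-3.8915, 3.6061, 5.1416)

(-3.8915, 3.6061, 5.1416)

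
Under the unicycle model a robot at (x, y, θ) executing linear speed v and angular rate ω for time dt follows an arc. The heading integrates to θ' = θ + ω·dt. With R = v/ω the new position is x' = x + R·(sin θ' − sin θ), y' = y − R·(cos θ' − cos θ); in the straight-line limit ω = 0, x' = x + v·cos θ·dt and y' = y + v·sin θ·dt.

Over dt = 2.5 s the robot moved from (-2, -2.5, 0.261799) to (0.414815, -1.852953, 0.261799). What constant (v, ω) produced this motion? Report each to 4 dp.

v = 1.0000, ω = 0.0000

Δθ = 0.261799 − 0.261799 = 0.000000
ω = Δθ/dt = 0.000000/2.5 = 0.0000
ω = 0 → v = (Δx·cos θ + Δy·sin θ)/dt = 1.0000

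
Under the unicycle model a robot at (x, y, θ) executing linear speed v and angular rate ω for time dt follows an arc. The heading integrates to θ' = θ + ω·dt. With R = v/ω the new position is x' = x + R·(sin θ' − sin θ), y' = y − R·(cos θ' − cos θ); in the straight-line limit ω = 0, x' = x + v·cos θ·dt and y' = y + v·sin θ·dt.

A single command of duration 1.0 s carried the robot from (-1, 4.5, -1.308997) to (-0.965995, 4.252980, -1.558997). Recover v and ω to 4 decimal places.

Δθ = -1.558997 − -1.308997 = -0.250000
ω = Δθ/dt = -0.250000/1.0 = -0.2500
R = −Δy/(cos θ' − cos θ) = -1.0000
v = R·ω = -1.0000·-0.2500 = 0.2500

v = 0.2500, ω = -0.2500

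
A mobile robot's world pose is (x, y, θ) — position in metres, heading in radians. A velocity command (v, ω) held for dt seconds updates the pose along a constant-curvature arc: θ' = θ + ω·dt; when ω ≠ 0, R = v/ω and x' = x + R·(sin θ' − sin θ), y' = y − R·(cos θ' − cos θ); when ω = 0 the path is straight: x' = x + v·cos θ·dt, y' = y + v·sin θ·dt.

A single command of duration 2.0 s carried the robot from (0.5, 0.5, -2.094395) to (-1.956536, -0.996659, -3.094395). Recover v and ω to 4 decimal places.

Δθ = -3.094395 − -2.094395 = -1.000000
ω = Δθ/dt = -1.000000/2.0 = -0.5000
R = Δx/(sin θ' − sin θ) = -3.0000
v = R·ω = -3.0000·-0.5000 = 1.5000

v = 1.5000, ω = -0.5000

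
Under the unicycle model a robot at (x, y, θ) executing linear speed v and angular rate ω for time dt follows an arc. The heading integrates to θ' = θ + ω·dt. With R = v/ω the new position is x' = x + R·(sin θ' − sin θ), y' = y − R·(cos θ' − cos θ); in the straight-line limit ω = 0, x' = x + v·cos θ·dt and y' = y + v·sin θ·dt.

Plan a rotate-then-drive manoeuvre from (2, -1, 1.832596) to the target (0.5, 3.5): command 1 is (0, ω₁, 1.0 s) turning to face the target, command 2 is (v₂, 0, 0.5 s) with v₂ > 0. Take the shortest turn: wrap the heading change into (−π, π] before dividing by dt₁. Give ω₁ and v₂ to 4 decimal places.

heading to target = atan2(3.5−-1, 0.5−2) = 1.8925
Δθ = wrap(1.8925 − 1.8326) = 0.0600; ω₁ = Δθ/dt₁ = 0.0600
distance = √((0.5−2)² + (3.5−-1)²) = 4.7434; v₂ = distance/dt₂ = 9.4868

ω₁ = 0.0600, v₂ = 9.4868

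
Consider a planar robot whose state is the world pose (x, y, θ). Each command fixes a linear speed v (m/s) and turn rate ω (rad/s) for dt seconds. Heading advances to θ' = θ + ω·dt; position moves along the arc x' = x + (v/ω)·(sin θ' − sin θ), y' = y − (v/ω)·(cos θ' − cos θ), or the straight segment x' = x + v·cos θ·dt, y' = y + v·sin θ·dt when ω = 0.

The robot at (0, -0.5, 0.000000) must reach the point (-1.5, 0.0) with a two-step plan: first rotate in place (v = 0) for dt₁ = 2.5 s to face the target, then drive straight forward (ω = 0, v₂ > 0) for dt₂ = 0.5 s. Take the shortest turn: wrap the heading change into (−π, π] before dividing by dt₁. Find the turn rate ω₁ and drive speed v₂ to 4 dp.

heading to target = atan2(0−-0.5, -1.5−0) = 2.8198
Δθ = wrap(2.8198 − 0.0000) = 2.8198; ω₁ = Δθ/dt₁ = 1.1279
distance = √((-1.5−0)² + (0−-0.5)²) = 1.5811; v₂ = distance/dt₂ = 3.1623

ω₁ = 1.1279, v₂ = 3.1623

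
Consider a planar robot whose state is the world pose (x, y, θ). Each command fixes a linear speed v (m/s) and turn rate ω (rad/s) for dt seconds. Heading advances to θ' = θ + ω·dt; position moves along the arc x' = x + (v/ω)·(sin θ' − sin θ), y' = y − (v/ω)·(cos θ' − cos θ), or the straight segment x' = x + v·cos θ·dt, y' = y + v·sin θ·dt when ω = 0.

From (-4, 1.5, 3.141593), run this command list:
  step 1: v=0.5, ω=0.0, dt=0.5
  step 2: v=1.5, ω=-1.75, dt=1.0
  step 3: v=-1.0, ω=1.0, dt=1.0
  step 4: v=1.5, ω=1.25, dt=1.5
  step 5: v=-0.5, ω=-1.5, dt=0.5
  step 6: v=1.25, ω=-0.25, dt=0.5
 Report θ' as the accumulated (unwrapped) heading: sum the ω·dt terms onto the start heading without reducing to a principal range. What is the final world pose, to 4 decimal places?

step 1: θ'=3.1416 (straight) → pose (-4.2500, 1.5000, 3.1416)
step 2: θ'=1.3916 (R=-0.8571) → pose (-5.0934, 2.5099, 1.3916)
step 3: θ'=2.3916 (R=-1.0000) → pose (-4.7911, 1.6000, 2.3916)
step 4: θ'=4.2666 (R=1.2000) → pose (-6.6918, 1.2394, 4.2666)
step 5: θ'=3.5166 (R=0.3333) → pose (-6.5131, 1.4058, 3.5166)
step 6: θ'=3.3916 (R=-5.0000) → pose (-7.1074, 1.2138, 3.3916)

(-7.1074, 1.2138, 3.3916)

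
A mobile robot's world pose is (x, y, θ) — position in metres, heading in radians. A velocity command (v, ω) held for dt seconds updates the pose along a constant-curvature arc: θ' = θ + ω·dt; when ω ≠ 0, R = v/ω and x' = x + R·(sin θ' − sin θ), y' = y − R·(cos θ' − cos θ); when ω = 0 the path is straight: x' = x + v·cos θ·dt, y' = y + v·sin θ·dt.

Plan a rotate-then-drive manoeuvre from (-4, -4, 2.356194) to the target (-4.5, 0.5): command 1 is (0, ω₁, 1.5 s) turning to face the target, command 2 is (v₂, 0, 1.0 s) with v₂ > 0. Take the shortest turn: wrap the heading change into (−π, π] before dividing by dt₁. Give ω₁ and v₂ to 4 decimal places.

ω₁ = -0.4498, v₂ = 4.5277

heading to target = atan2(0.5−-4, -4.5−-4) = 1.6815
Δθ = wrap(1.6815 − 2.3562) = -0.6747; ω₁ = Δθ/dt₁ = -0.4498
distance = √((-4.5−-4)² + (0.5−-4)²) = 4.5277; v₂ = distance/dt₂ = 4.5277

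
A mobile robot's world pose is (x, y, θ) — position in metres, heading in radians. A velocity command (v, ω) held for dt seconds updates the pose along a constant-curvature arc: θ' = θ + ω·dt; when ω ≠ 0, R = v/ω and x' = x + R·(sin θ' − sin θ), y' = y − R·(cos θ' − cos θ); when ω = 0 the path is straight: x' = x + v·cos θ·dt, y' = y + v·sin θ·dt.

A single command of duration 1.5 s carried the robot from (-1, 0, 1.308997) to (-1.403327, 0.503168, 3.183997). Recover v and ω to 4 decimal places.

Δθ = 3.183997 − 1.308997 = 1.875000
ω = Δθ/dt = 1.875000/1.5 = 1.2500
R = −Δy/(cos θ' − cos θ) = 0.4000
v = R·ω = 0.4000·1.2500 = 0.5000

v = 0.5000, ω = 1.2500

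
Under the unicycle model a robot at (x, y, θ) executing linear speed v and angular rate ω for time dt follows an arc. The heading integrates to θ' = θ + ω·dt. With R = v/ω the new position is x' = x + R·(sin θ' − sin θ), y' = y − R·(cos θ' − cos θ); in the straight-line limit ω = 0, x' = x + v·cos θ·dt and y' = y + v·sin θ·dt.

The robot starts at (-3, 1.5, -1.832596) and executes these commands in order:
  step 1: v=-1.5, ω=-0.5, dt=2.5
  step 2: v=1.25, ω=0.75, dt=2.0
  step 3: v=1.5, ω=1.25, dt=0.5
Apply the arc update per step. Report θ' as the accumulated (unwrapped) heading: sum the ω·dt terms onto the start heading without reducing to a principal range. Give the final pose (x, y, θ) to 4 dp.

(-1.6288, 1.3695, -0.9576)

step 1: θ'=-3.0826 (R=3.0000) → pose (-0.2791, 3.7183, -3.0826)
step 2: θ'=-1.5826 (R=1.6667) → pose (-1.8474, 2.0742, -1.5826)
step 3: θ'=-0.9576 (R=1.2000) → pose (-1.6288, 1.3695, -0.9576)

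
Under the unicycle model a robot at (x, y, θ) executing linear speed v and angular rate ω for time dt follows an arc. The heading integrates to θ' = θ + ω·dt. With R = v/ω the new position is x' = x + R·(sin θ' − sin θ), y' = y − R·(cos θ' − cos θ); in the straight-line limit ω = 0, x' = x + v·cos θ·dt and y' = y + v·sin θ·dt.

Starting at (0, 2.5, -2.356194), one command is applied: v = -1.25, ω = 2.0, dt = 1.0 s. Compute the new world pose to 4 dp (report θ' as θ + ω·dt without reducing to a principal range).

(-0.2240, 3.5277, -0.3562)

θ' = -2.3562 + 2.0·1.0 = -0.3562
R = v/ω = -1.25/2.0 = -0.6250
x' = 0 + -0.6250·(sin -0.3562 − sin -2.3562) = -0.2240
y' = 2.5 − -0.6250·(cos -0.3562 − cos -2.3562) = 3.5277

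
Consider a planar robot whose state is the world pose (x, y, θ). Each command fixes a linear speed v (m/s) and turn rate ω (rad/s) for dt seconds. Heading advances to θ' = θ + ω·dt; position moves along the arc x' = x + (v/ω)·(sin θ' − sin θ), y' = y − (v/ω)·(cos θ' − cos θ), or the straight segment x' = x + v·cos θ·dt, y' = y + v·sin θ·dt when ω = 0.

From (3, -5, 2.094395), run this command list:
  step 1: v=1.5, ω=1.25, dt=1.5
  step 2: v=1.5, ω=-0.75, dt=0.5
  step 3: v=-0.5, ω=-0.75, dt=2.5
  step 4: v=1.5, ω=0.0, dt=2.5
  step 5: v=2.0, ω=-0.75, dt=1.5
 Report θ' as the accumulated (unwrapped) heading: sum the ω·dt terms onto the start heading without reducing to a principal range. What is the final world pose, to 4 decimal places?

(2.0188, 0.5783, 0.5944)

step 1: θ'=3.9694 (R=1.2000) → pose (1.0770, -4.7882, 3.9694)
step 2: θ'=3.5944 (R=-2.0000) → pose (0.4791, -5.2337, 3.5944)
step 3: θ'=1.7194 (R=0.6667) → pose (1.4301, -5.7344, 1.7194)
step 4: θ'=1.7194 (straight) → pose (0.8749, -2.0258, 1.7194)
step 5: θ'=0.5944 (R=-2.6667) → pose (2.0188, 0.5783, 0.5944)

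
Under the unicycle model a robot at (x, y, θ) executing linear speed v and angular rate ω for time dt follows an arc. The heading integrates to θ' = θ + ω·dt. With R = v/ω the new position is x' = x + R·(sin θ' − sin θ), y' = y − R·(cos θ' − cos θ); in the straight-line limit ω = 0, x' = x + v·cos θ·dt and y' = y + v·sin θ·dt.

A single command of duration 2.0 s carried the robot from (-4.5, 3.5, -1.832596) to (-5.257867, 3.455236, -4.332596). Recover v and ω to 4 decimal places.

Δθ = -4.332596 − -1.832596 = -2.500000
ω = Δθ/dt = -2.500000/2.0 = -1.2500
R = Δx/(sin θ' − sin θ) = -0.4000
v = R·ω = -0.4000·-1.2500 = 0.5000

v = 0.5000, ω = -1.2500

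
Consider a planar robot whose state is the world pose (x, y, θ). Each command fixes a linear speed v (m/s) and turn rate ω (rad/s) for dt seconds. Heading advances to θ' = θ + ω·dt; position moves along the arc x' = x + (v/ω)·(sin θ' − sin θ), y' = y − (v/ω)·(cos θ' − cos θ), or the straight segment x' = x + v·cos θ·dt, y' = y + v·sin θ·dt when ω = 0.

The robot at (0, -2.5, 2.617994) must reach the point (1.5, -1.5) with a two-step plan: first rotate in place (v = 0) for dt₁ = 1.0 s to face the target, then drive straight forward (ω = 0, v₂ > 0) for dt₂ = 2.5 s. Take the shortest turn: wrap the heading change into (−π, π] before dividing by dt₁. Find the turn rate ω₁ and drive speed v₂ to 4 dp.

ω₁ = -2.0300, v₂ = 0.7211

heading to target = atan2(-1.5−-2.5, 1.5−0) = 0.5880
Δθ = wrap(0.5880 − 2.6180) = -2.0300; ω₁ = Δθ/dt₁ = -2.0300
distance = √((1.5−0)² + (-1.5−-2.5)²) = 1.8028; v₂ = distance/dt₂ = 0.7211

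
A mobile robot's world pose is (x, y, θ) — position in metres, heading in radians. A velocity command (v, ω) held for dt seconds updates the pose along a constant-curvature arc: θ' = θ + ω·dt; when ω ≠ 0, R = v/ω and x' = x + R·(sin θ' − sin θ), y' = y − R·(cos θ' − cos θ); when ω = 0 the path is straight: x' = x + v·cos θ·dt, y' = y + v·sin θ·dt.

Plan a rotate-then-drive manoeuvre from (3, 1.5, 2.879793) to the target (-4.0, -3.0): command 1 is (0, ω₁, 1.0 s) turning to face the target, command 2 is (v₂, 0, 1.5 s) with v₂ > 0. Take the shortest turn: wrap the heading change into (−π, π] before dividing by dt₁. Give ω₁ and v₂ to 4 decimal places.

ω₁ = 0.8331, v₂ = 5.5478

heading to target = atan2(-3−1.5, -4−3) = -2.5703
Δθ = wrap(-2.5703 − 2.8798) = 0.8331; ω₁ = Δθ/dt₁ = 0.8331
distance = √((-4−3)² + (-3−1.5)²) = 8.3217; v₂ = distance/dt₂ = 5.5478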